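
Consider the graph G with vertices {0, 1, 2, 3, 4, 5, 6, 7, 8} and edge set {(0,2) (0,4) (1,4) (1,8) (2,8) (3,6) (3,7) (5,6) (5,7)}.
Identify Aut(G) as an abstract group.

D_4 × D_5

G has two connected components, {0, 1, 2, 4, 8} and {3, 5, 6, 7}; each is 2-regular, so G = C_5 ⊔ C_4. The components are non-isomorphic (different sizes), so Aut(G) = Aut(C_4) × Aut(C_5) = D_4 × D_5 of order 8·10 = 80.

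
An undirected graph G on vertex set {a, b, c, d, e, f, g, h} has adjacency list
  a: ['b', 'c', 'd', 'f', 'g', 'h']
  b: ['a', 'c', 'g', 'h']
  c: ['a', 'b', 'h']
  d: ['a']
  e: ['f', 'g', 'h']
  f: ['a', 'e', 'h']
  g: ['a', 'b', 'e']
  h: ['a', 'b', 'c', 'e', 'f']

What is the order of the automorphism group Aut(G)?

Degrees alone do not determine every vertex (e.g. c and e both have degree 3), but their neighbour-degree multisets differ: N(c) has degrees [4, 5, 6] while N(e) has degrees [3, 3, 5]. Repeating this refinement separates all vertices, so the only automorphism is the identity.

1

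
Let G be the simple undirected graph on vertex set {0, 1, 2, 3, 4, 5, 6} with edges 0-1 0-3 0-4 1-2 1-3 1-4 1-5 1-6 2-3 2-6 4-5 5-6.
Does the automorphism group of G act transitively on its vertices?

Vertex 1 is the only vertex of degree 6, so every automorphism fixes it; G is not vertex-transitive.

No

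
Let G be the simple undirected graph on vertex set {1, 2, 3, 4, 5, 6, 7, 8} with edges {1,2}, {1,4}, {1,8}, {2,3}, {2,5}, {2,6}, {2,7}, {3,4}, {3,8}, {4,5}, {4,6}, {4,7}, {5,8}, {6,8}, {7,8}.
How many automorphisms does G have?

720

The vertices split by degree into {2, 4, 8} (degree 5) and {1, 3, 5, 6, 7} (degree 3); every edge runs between the two parts, so G is the complete bipartite graph K_{3,5}. Automorphisms preserve the bipartition setwise (since the parts differ in size) and act as S_5 × S_3 within it; |Aut| = 720.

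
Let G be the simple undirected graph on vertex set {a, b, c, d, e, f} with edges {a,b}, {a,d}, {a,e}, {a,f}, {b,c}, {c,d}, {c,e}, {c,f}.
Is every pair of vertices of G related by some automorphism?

Automorphisms preserve degree, but G has vertices of degree 2 and vertices of degree 4; no automorphism maps one to the other, so G is not vertex-transitive.

No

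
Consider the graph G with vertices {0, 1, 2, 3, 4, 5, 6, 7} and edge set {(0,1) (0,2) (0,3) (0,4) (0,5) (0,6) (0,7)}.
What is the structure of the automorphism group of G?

Vertex 0 has degree 7 and every other vertex has degree 1, so G is the star K_{1,7} with centre 0. The 7 leaves are pairwise interchangeable while the centre is fixed, giving Aut(G) = S_7.

the symmetric group on 7 letters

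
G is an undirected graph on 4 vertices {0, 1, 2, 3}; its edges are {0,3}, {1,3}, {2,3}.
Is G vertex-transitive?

Vertex 3 is the only vertex of degree 3, so every automorphism fixes it; G is not vertex-transitive.

No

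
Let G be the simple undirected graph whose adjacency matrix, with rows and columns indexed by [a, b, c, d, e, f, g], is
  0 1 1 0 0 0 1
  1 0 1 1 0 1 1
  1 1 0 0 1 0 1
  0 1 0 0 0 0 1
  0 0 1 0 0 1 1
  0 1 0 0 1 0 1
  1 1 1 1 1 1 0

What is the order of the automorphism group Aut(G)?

Degrees alone do not determine every vertex (e.g. a and e both have degree 3), but their neighbour-degree multisets differ: N(a) has degrees [4, 5, 6] while N(e) has degrees [3, 4, 6]. Repeating this refinement separates all vertices, so the only automorphism is the identity.

1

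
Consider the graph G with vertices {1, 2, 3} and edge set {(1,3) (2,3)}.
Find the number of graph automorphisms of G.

2

The degree sequence is [1, 1, 2]; the two degree-1 vertices 1 and 2 are the ends of a path, so G = P_3. The only nontrivial automorphism of a path is the end-to-end reflection, so Aut(G) ≅ Z_2.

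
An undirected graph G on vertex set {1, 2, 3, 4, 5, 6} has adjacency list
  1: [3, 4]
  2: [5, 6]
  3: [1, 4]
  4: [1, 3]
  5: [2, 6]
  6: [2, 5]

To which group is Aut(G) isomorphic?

(D_3 × D_3) ⋊ Z_2

G has two connected components, {1, 3, 4} and {2, 5, 6}; each is 2-regular, so G = C_3 ⊔ C_3. Aut of a disjoint union of two copies of C_3 is the wreath product D_3 ≀ Z_2, of order 2·6² = 72.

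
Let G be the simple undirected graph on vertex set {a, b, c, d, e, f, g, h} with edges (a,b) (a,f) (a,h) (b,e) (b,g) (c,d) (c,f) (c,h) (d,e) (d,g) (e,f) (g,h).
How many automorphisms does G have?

G is 3-regular and bipartite on 2^3 = 8 vertices with girth 4; it is the hypercube graph Q_3. The symmetry group of the 3-cube is the hyperoctahedral group B_3 = Z_2 ≀ S_3, of order 2^3·3! = 48.

48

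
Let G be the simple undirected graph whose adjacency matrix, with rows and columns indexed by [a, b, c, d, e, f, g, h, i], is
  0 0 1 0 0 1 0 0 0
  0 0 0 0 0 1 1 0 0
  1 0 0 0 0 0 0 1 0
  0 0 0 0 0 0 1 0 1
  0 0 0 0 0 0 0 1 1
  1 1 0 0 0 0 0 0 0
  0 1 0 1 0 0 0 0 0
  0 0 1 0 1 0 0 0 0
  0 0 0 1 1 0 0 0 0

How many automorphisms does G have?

Every vertex has degree 2 and the graph is connected, so G is the 9-cycle C_9. The automorphisms of the 9-cycle are exactly the symmetries of a regular 9-gon: the dihedral group D_9, |D_9| = 18.

18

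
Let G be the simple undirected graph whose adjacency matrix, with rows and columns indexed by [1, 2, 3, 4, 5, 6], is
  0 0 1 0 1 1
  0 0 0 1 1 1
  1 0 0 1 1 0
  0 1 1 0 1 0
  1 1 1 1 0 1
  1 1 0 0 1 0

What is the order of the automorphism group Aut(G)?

Vertex 5 is the unique vertex of degree 5; the remaining 5 vertices each have degree 3 and induce a cycle, so G is the wheel on 6 vertices with hub 5. With the hub fixed, the remaining symmetry is that of the rim cycle C_5, giving the dihedral group D_5.

10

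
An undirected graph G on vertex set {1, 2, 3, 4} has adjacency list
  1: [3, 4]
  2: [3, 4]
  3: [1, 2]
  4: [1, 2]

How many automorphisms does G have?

8

G is 2-regular and bipartite on 2^2 = 4 vertices with girth 4; it is the hypercube graph Q_2. The symmetry group of the 2-cube is the hyperoctahedral group B_2 = Z_2 ≀ S_2, of order 2^2·2! = 8.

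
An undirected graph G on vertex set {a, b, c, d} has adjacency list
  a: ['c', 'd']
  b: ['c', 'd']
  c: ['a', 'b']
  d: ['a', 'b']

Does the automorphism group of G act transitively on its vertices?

G is 2-regular and bipartite on 2^2 = 4 vertices with girth 4; it is the hypercube graph Q_2. The symmetry group of the 2-cube is the hyperoctahedral group B_2 = Z_2 ≀ S_2, of order 2^2·2! = 8. This group acts transitively on the 4 vertices.

Yes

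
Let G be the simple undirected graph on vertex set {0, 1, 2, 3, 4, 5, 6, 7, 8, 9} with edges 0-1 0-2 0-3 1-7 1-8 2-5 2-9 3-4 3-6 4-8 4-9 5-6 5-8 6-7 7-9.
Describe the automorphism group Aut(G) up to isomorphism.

S_5

G is 3-regular on 10 vertices with no triangles and no 4-cycles (girth 5): this is the Petersen graph. It is a classical fact that the Petersen graph has automorphism group S_5 (order 120), arising from its description as the Kneser graph K(5,2).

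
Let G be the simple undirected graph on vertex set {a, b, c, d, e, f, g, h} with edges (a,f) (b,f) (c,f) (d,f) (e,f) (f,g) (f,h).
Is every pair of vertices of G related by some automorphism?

Vertex f is the only vertex of degree 7, so every automorphism fixes it; G is not vertex-transitive.

No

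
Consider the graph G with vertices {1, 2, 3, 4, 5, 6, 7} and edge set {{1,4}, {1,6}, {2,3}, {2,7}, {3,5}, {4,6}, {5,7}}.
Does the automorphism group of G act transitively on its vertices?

G has two connected components, {2, 3, 5, 7} and {1, 4, 6}; each is 2-regular, so G = C_4 ⊔ C_3. The orbit of 1 under Aut(G) is {1, 4, 6}, which does not contain 2, so G is not vertex-transitive.

No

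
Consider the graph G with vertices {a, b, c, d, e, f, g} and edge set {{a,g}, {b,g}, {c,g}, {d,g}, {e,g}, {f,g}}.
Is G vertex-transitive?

Vertex g is the only vertex of degree 6, so every automorphism fixes it; G is not vertex-transitive.

No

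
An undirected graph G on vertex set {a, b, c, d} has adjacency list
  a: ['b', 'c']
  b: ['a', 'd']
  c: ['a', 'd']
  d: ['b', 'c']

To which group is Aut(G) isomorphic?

(S_2 × S_2) ⋊ Z_2

G is 2-regular and bipartite with parts {a, d} and {b, c} (each part is independent and every cross-pair is an edge), so G = K_{2,2}. Aut(K_{2,2}) is the wreath product S_2 ≀ Z_2: permute within each part, then optionally swap the parts; |Aut| = 2·(2!)² = 8.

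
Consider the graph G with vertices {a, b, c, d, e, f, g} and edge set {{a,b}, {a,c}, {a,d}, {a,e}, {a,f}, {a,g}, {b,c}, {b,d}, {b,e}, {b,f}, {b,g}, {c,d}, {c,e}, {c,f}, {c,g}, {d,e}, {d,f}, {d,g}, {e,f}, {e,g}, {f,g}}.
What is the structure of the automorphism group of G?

the symmetric group on 7 letters

All 7 vertices are pairwise adjacent: G = K_7. Any permutation of the 7 vertices preserves K_7, so Aut(K_7) = S_7 of order 7! = 5040.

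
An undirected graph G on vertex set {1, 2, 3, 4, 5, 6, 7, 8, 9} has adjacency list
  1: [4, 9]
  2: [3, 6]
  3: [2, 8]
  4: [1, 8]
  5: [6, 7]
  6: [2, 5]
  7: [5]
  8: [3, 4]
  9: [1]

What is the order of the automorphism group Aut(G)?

2

The degree sequence is [2, 2, 2, 2, 2, 2, 1, 2, 1]; the two degree-1 vertices 7 and 9 are the ends of a path, so G = P_9. A path has exactly one nontrivial symmetry — reversal — giving Aut(G) of order 2.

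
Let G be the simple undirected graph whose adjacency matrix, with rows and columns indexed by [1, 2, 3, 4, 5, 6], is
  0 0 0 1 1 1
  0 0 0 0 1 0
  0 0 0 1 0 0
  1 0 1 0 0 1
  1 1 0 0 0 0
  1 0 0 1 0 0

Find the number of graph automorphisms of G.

1

Degrees alone do not determine every vertex (e.g. 1 and 4 both have degree 3), but their neighbour-degree multisets differ: N(1) has degrees [2, 2, 3] while N(4) has degrees [1, 2, 3]. Repeating this refinement separates all vertices, so the only automorphism is the identity.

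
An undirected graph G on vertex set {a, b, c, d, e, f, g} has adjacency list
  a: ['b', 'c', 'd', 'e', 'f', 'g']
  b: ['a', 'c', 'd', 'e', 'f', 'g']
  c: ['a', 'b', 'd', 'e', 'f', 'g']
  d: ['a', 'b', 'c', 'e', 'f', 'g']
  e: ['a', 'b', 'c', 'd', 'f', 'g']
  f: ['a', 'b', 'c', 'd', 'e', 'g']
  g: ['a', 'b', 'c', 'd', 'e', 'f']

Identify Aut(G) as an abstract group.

the symmetric group on 7 letters

Every vertex has degree 6, so G is the complete graph K_7. Every bijection on the vertex set is an automorphism of K_7; hence Aut(K_7) ≅ S_7, order 5040.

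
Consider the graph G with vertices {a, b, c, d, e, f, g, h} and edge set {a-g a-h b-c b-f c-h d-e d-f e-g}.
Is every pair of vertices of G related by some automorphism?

Every vertex has degree 2 and the graph is connected, so G is the 8-cycle C_8. The automorphisms of the 8-cycle are exactly the symmetries of a regular 8-gon: the dihedral group D_8, |D_8| = 16. Under this action every vertex can be carried to every other, so G is vertex-transitive.

Yes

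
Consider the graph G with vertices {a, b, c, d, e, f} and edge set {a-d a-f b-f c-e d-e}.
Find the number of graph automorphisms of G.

The degree sequence is [2, 1, 1, 2, 2, 2]; the two degree-1 vertices b and c are the ends of a path, so G = P_6. A path has exactly one nontrivial symmetry — reversal — giving Aut(G) of order 2.

2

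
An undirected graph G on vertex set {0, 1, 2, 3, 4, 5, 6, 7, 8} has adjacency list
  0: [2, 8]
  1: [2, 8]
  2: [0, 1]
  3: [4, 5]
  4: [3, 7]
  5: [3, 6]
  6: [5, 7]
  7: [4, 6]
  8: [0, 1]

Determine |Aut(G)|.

80

G has two connected components, {3, 4, 5, 6, 7} and {0, 1, 2, 8}; each is 2-regular, so G = C_5 ⊔ C_4. No automorphism exchanges components of different sizes, hence Aut(G) is the direct product D_5 × D_4, order 80.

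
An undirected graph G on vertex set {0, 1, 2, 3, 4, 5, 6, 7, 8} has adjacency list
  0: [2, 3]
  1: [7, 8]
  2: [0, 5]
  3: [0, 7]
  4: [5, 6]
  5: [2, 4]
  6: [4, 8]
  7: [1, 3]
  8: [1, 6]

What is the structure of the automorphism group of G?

Every vertex has degree 2 and the graph is connected, so G is the 9-cycle C_9. C_9 has 9 rotations and 9 reflections, so Aut(C_9) ≅ D_9 of order 18.

the dihedral group of order 18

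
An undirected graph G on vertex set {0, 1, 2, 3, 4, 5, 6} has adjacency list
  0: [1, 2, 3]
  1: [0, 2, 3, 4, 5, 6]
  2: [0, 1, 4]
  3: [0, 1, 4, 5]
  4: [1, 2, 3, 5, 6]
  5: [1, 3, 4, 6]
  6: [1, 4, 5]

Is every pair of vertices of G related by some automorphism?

No

Vertex 1 is the only vertex of degree 6, so every automorphism fixes it; G is not vertex-transitive.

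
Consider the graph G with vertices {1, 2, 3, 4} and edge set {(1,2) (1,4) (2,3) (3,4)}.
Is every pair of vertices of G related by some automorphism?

Yes

G is 2-regular and bipartite on 2^2 = 4 vertices with girth 4; it is the hypercube graph Q_2. The symmetry group of the 2-cube is the hyperoctahedral group B_2 = Z_2 ≀ S_2, of order 2^2·2! = 8. Under this action every vertex can be carried to every other, so G is vertex-transitive.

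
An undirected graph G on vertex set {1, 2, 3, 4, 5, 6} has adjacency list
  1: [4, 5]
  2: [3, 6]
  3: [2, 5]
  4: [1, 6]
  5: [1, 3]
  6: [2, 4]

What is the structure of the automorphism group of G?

G is 2-regular and connected on 6 vertices, i.e. the cycle C_6. The automorphisms of the 6-cycle are exactly the symmetries of a regular 6-gon: the dihedral group D_6, |D_6| = 12.

D_6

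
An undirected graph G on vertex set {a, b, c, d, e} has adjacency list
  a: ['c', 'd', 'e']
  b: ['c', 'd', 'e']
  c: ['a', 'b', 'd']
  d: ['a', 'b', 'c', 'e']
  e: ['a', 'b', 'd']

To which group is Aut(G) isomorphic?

Vertex d is the unique vertex of degree 4; the remaining 4 vertices each have degree 3 and induce a cycle, so G is the wheel on 5 vertices with hub d. Every automorphism fixes the hub and acts on the rim 4-cycle, so Aut(G) ≅ Aut(C_4) = D_4 of order 8.

D_4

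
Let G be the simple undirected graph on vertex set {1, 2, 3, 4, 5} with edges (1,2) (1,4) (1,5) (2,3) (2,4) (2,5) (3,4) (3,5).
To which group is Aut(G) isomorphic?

Vertex 2 is the unique vertex of degree 4; the remaining 4 vertices each have degree 3 and induce a cycle, so G is the wheel on 5 vertices with hub 2. Every automorphism fixes the hub and acts on the rim 4-cycle, so Aut(G) ≅ Aut(C_4) = D_4 of order 8.

the dihedral group of order 8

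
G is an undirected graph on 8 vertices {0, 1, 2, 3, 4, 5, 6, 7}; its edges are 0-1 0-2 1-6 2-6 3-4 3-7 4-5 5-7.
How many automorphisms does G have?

128

G has two connected components, {3, 4, 5, 7} and {0, 1, 2, 6}; each is 2-regular, so G = C_4 ⊔ C_4. Aut of a disjoint union of two copies of C_4 is the wreath product D_4 ≀ Z_2, of order 2·8² = 128.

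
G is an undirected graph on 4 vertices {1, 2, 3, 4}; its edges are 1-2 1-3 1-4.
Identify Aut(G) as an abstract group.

S_3

Vertex 1 has degree 3 and every other vertex has degree 1, so G is the star K_{1,3} with centre 1. Any automorphism fixes the centre and permutes the 3 leaves freely, so Aut(G) ≅ S_3 of order 3! = 6.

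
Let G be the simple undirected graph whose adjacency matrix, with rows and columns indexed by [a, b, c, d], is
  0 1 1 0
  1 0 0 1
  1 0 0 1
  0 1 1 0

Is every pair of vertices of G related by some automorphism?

Yes

Every vertex has degree 2 and the graph is connected, so G is the 4-cycle C_4. The automorphisms of the 4-cycle are exactly the symmetries of a regular 4-gon: the dihedral group D_4, |D_4| = 8. Under this action every vertex can be carried to every other, so G is vertex-transitive.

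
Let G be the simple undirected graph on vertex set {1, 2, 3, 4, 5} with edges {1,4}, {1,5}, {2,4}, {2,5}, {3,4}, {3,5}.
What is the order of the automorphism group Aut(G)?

The vertices split by degree into {4, 5} (degree 3) and {1, 2, 3} (degree 2); every edge runs between the two parts, so G is the complete bipartite graph K_{2,3}. The parts have unequal sizes, so no automorphism swaps them; each part is permuted independently, giving S_2 × S_3 of order 2!·3! = 12.

12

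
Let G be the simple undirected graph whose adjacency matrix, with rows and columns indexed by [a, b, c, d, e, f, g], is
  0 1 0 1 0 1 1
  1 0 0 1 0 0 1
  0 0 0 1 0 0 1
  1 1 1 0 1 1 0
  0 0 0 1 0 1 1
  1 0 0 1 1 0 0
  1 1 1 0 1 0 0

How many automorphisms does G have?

1

The degree sequence is [4, 3, 2, 5, 3, 3, 4]. Checking the degree-preserving permutations of the vertex set shows that none except the identity preserves every edge, so Aut(G) is trivial.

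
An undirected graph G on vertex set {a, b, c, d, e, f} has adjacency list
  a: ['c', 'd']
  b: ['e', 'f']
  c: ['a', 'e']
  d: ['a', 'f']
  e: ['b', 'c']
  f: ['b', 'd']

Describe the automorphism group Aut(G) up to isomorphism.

the dihedral group of order 12

G is 2-regular and connected on 6 vertices, i.e. the cycle C_6. C_6 has 6 rotations and 6 reflections, so Aut(C_6) ≅ D_6 of order 12.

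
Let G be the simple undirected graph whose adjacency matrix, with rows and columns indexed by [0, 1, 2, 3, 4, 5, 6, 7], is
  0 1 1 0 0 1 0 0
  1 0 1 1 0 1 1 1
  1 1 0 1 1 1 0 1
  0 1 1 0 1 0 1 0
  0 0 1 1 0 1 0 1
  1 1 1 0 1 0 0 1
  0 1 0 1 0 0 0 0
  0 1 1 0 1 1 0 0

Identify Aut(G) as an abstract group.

Degrees alone do not determine every vertex (e.g. 1 and 2 both have degree 6), but their neighbour-degree multisets differ: N(1) has degrees [2, 3, 4, 4, 5, 6] while N(2) has degrees [3, 4, 4, 4, 5, 6]. Repeating this refinement separates all vertices, so the only automorphism is the identity.

{e}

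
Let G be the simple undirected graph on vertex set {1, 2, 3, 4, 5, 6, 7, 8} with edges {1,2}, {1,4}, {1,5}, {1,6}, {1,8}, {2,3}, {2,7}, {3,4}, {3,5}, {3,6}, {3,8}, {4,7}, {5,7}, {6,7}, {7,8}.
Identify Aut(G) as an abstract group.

The vertices split by degree into {1, 3, 7} (degree 5) and {2, 4, 5, 6, 8} (degree 3); every edge runs between the two parts, so G is the complete bipartite graph K_{3,5}. The parts have unequal sizes, so no automorphism swaps them; each part is permuted independently, giving S_5 × S_3 of order 5!·3! = 720.

S_5 × S_3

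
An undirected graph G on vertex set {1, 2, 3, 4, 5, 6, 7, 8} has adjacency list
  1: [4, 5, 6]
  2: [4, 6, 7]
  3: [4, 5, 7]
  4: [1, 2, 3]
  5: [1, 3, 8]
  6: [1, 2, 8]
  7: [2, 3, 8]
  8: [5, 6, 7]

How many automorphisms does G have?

48

G is 3-regular and bipartite on 2^3 = 8 vertices with girth 4; it is the hypercube graph Q_3. Aut(Q_3) consists of the signed permutations of the 3 coordinate axes: 3! permutations times 2^3 sign flips, so |Aut| = 2^3·3! = 48.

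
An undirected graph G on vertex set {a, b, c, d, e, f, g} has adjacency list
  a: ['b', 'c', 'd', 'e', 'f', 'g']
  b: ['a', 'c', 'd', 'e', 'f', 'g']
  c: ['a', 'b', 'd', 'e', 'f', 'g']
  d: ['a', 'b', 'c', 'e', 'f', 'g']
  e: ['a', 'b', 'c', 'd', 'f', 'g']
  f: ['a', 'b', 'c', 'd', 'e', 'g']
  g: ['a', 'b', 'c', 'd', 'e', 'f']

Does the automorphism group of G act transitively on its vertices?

All 7 vertices are pairwise adjacent: G = K_7. Any permutation of the 7 vertices preserves K_7, so Aut(K_7) = S_7 of order 7! = 5040. This group acts transitively on the 7 vertices.

Yes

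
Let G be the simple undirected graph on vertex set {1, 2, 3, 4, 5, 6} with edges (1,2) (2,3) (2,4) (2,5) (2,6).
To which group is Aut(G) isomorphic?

Vertex 2 has degree 5 and every other vertex has degree 1, so G is the star K_{1,5} with centre 2. Any automorphism fixes the centre and permutes the 5 leaves freely, so Aut(G) ≅ S_5 of order 5! = 120.

the symmetric group on 5 letters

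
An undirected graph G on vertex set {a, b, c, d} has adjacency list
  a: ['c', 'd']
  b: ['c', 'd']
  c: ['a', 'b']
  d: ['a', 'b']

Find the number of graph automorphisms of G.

8

G is 2-regular and bipartite with parts {c, d} and {a, b} (each part is independent and every cross-pair is an edge), so G = K_{2,2}. Aut(K_{2,2}) is the wreath product S_2 ≀ Z_2: permute within each part, then optionally swap the parts; |Aut| = 2·(2!)² = 8.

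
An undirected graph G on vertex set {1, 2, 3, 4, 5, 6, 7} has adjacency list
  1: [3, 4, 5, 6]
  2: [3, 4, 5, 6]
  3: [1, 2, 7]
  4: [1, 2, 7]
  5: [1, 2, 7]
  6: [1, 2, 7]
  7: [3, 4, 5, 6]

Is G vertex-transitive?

Automorphisms preserve degree, but G has vertices of degree 3 and vertices of degree 4; no automorphism maps one to the other, so G is not vertex-transitive.

No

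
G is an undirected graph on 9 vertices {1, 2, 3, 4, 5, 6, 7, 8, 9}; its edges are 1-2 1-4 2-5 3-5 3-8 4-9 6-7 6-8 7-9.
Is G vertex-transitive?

Yes

Every vertex has degree 2 and the graph is connected, so G is the 9-cycle C_9. C_9 has 9 rotations and 9 reflections, so Aut(C_9) ≅ D_9 of order 18. This group acts transitively on the 9 vertices.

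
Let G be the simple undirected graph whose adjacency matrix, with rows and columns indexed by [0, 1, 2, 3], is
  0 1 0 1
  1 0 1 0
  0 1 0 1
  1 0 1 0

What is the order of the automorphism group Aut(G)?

8

G is 2-regular and bipartite on 2^2 = 4 vertices with girth 4; it is the hypercube graph Q_2. The symmetry group of the 2-cube is the hyperoctahedral group B_2 = Z_2 ≀ S_2, of order 2^2·2! = 8.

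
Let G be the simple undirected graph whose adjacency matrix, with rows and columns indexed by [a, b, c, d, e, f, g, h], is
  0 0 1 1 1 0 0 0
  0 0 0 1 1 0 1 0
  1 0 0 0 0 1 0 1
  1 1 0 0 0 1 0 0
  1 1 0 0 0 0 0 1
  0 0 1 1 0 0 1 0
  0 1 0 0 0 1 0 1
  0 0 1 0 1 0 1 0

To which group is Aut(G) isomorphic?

the hyperoctahedral group B_3

G is 3-regular and bipartite on 2^3 = 8 vertices with girth 4; it is the hypercube graph Q_3. The symmetry group of the 3-cube is the hyperoctahedral group B_3 = Z_2 ≀ S_3, of order 2^3·3! = 48.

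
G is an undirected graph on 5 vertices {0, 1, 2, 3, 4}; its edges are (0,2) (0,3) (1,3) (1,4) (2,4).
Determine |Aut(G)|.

G is 2-regular and connected on 5 vertices, i.e. the cycle C_5. The automorphisms of the 5-cycle are exactly the symmetries of a regular 5-gon: the dihedral group D_5, |D_5| = 10.

10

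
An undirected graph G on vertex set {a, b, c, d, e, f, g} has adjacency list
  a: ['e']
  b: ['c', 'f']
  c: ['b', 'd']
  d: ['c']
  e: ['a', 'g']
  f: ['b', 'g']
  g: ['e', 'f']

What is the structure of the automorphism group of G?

C_2

The degree sequence is [1, 2, 2, 1, 2, 2, 2]; the two degree-1 vertices a and d are the ends of a path, so G = P_7. A path has exactly one nontrivial symmetry — reversal — giving Aut(G) of order 2.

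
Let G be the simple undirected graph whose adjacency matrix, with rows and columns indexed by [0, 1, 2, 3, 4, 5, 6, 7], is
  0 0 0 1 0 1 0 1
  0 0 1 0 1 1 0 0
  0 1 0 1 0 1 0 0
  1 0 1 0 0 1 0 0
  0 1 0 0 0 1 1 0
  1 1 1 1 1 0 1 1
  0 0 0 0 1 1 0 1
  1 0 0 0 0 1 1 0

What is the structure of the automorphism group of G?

D_7

Vertex 5 is the unique vertex of degree 7; the remaining 7 vertices each have degree 3 and induce a cycle, so G is the wheel on 8 vertices with hub 5. Every automorphism fixes the hub and acts on the rim 7-cycle, so Aut(G) ≅ Aut(C_7) = D_7 of order 14.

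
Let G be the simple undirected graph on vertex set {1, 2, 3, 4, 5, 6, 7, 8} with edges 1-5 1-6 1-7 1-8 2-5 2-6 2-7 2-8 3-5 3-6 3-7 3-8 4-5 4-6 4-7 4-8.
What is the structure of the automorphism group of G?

(S_4 × S_4) ⋊ Z_2

G is 4-regular and bipartite with parts {1, 2, 3, 4} and {5, 6, 7, 8} (each part is independent and every cross-pair is an edge), so G = K_{4,4}. Each part can be permuted independently (S_4 × S_4) and the two equal-size parts can also be swapped, giving (S_4 × S_4) ⋊ Z_2 of order 2·(4!)² = 1152.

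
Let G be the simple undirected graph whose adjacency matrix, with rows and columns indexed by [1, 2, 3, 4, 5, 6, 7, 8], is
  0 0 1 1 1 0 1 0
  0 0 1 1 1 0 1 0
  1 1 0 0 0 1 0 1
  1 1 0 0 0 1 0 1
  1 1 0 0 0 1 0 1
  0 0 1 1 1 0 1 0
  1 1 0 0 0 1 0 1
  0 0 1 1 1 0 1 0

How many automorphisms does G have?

G is 4-regular and bipartite with parts {1, 2, 6, 8} and {3, 4, 5, 7} (each part is independent and every cross-pair is an edge), so G = K_{4,4}. Aut(K_{4,4}) is the wreath product S_4 ≀ Z_2: permute within each part, then optionally swap the parts; |Aut| = 2·(4!)² = 1152.

1152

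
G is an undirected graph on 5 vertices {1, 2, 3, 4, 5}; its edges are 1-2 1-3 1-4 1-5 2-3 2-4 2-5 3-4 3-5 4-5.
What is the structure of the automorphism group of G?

Every vertex has degree 4, so G is the complete graph K_5. Any permutation of the 5 vertices preserves K_5, so Aut(K_5) = S_5 of order 5! = 120.

the symmetric group on 5 letters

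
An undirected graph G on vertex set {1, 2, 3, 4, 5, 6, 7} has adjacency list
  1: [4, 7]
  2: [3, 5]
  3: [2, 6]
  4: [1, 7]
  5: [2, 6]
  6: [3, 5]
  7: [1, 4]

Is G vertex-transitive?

No

G has two connected components, {2, 3, 5, 6} and {1, 4, 7}; each is 2-regular, so G = C_4 ⊔ C_3. The orbit of 1 under Aut(G) is {1, 4, 7}, which does not contain 2, so G is not vertex-transitive.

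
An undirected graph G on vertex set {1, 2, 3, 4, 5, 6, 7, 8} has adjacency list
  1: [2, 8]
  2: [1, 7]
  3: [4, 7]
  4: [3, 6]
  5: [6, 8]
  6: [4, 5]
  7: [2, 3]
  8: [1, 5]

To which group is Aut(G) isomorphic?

Every vertex has degree 2 and the graph is connected, so G is the 8-cycle C_8. C_8 has 8 rotations and 8 reflections, so Aut(C_8) ≅ D_8 of order 16.

the dihedral group of order 16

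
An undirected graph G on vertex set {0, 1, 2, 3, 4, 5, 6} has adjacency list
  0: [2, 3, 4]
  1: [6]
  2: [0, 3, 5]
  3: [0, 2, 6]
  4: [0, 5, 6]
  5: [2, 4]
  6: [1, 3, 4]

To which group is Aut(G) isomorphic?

{e}

The degree sequence is [3, 1, 3, 3, 3, 2, 3]. Checking the degree-preserving permutations of the vertex set shows that none except the identity preserves every edge, so Aut(G) is trivial.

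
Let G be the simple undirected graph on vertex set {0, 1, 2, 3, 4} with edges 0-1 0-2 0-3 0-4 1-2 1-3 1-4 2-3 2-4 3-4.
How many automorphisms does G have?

All 5 vertices are pairwise adjacent: G = K_5. Every bijection on the vertex set is an automorphism of K_5; hence Aut(K_5) ≅ S_5, order 120.

120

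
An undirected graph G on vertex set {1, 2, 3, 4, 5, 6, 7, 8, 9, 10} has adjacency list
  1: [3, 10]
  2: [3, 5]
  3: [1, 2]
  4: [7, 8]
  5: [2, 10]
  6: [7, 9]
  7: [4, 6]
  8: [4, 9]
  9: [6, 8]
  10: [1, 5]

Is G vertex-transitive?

G has two connected components, {4, 6, 7, 8, 9} and {1, 2, 3, 5, 10}; each is 2-regular, so G = C_5 ⊔ C_5. With two isomorphic components, Aut(G) = Aut(C_5) ≀ S_2 = (D_5 × D_5) ⋊ Z_2: permute each cycle by D_5, then optionally swap the two cycles. Order 2·(2·5)² = 200. Under this action every vertex can be carried to every other, so G is vertex-transitive.

Yes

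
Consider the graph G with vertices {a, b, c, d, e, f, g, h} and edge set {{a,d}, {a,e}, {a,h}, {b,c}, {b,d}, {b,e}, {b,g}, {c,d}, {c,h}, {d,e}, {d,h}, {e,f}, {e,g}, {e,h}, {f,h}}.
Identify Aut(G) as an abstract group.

1

Degrees alone do not determine every vertex (e.g. a and c both have degree 3), but their neighbour-degree multisets differ: N(a) has degrees [5, 5, 6] while N(c) has degrees [4, 5, 5]. Repeating this refinement separates all vertices, so the only automorphism is the identity.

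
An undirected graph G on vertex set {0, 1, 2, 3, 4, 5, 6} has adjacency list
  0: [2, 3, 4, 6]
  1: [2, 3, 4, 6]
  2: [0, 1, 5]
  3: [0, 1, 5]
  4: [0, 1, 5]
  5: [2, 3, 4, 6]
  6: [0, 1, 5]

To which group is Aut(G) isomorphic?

The vertices split by degree into {0, 1, 5} (degree 4) and {2, 3, 4, 6} (degree 3); every edge runs between the two parts, so G is the complete bipartite graph K_{3,4}. The parts have unequal sizes, so no automorphism swaps them; each part is permuted independently, giving S_3 × S_4 of order 3!·4! = 144.

S_3 × S_4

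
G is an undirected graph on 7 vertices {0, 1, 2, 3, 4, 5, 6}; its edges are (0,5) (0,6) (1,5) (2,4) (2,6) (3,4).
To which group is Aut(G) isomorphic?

The degree sequence is [2, 1, 2, 1, 2, 2, 2]; the two degree-1 vertices 1 and 3 are the ends of a path, so G = P_7. A path has exactly one nontrivial symmetry — reversal — giving Aut(G) of order 2.

the cyclic group of order 2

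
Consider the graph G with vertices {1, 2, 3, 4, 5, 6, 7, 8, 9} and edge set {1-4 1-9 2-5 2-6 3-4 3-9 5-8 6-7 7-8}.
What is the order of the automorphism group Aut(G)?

G has two connected components, {2, 5, 6, 7, 8} and {1, 3, 4, 9}; each is 2-regular, so G = C_5 ⊔ C_4. No automorphism exchanges components of different sizes, hence Aut(G) is the direct product D_5 × D_4, order 80.

80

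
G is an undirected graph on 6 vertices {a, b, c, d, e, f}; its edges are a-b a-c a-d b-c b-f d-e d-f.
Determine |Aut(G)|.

The degree sequence is [3, 3, 2, 3, 1, 2]. Checking the degree-preserving permutations of the vertex set shows that none except the identity preserves every edge, so Aut(G) is trivial.

1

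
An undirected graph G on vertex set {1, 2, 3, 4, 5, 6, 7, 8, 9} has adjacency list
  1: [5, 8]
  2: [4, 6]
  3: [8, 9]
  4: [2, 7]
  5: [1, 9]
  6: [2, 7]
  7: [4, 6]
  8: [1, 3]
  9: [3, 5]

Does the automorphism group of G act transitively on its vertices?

No

G has two connected components, {1, 3, 5, 8, 9} and {2, 4, 6, 7}; each is 2-regular, so G = C_5 ⊔ C_4. The orbit of 1 under Aut(G) is {1, 3, 5, 8, 9}, which does not contain 2, so G is not vertex-transitive.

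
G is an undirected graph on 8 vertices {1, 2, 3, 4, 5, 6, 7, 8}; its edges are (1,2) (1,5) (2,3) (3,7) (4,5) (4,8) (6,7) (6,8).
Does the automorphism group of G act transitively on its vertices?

G is 2-regular and connected on 8 vertices, i.e. the cycle C_8. The automorphisms of the 8-cycle are exactly the symmetries of a regular 8-gon: the dihedral group D_8, |D_8| = 16. This group acts transitively on the 8 vertices.

Yes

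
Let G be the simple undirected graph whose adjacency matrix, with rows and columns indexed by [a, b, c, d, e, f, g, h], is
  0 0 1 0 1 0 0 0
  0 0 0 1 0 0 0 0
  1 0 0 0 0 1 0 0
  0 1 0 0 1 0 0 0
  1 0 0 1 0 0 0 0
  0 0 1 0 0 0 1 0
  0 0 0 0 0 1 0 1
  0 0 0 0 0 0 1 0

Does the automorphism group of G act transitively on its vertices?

No

Automorphisms preserve degree, but G has vertices of degree 1 and vertices of degree 2; no automorphism maps one to the other, so G is not vertex-transitive.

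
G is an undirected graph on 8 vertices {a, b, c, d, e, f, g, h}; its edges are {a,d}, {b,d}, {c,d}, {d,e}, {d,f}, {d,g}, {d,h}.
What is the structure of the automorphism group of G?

S_7

Vertex d has degree 7 and every other vertex has degree 1, so G is the star K_{1,7} with centre d. Any automorphism fixes the centre and permutes the 7 leaves freely, so Aut(G) ≅ S_7 of order 7! = 5040.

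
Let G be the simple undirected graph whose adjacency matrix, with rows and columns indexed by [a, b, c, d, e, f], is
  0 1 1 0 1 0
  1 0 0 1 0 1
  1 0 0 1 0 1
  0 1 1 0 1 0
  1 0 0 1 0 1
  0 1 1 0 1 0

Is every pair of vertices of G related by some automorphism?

Yes

G is 3-regular and bipartite with parts {b, c, e} and {a, d, f} (each part is independent and every cross-pair is an edge), so G = K_{3,3}. Each part can be permuted independently (S_3 × S_3) and the two equal-size parts can also be swapped, giving (S_3 × S_3) ⋊ Z_2 of order 2·(3!)² = 72. Under this action every vertex can be carried to every other, so G is vertex-transitive.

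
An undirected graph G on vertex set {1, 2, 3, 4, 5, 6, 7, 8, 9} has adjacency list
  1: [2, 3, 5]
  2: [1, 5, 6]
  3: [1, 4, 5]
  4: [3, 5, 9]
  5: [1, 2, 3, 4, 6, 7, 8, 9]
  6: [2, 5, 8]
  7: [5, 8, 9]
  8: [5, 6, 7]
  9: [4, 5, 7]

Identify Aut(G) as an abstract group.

Vertex 5 is the unique vertex of degree 8; the remaining 8 vertices each have degree 3 and induce a cycle, so G is the wheel on 9 vertices with hub 5. With the hub fixed, the remaining symmetry is that of the rim cycle C_8, giving the dihedral group D_8.

the dihedral group of order 16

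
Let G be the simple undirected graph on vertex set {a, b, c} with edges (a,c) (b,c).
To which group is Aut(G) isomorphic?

Z_2

The degree sequence is [1, 1, 2]; the two degree-1 vertices a and b are the ends of a path, so G = P_3. The only nontrivial automorphism of a path is the end-to-end reflection, so Aut(G) ≅ Z_2.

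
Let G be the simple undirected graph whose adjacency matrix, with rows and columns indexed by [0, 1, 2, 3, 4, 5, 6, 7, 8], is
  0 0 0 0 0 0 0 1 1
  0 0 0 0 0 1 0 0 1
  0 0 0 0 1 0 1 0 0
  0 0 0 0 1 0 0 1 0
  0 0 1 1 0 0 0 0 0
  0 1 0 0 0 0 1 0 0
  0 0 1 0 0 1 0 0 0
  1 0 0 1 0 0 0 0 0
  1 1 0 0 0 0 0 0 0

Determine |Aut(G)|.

18

G is 2-regular and connected on 9 vertices, i.e. the cycle C_9. C_9 has 9 rotations and 9 reflections, so Aut(C_9) ≅ D_9 of order 18.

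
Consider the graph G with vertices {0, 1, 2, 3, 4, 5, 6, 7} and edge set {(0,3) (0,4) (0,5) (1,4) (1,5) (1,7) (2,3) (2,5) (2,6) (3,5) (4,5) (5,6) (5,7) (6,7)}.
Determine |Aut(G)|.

Vertex 5 is the unique vertex of degree 7; the remaining 7 vertices each have degree 3 and induce a cycle, so G is the wheel on 8 vertices with hub 5. Every automorphism fixes the hub and acts on the rim 7-cycle, so Aut(G) ≅ Aut(C_7) = D_7 of order 14.

14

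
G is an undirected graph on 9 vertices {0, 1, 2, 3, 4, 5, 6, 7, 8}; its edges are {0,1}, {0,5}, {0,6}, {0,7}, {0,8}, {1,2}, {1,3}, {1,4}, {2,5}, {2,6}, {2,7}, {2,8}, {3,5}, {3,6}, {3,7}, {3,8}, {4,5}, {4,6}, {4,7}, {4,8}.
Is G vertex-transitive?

Automorphisms preserve degree, but G has vertices of degree 4 and vertices of degree 5; no automorphism maps one to the other, so G is not vertex-transitive.

No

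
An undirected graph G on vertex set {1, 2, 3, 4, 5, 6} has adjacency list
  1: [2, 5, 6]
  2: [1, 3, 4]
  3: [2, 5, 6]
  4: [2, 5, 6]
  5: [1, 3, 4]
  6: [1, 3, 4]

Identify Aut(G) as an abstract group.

(S_3 × S_3) ⋊ Z_2

G is 3-regular and bipartite with parts {2, 5, 6} and {1, 3, 4} (each part is independent and every cross-pair is an edge), so G = K_{3,3}. Aut(K_{3,3}) is the wreath product S_3 ≀ Z_2: permute within each part, then optionally swap the parts; |Aut| = 2·(3!)² = 72.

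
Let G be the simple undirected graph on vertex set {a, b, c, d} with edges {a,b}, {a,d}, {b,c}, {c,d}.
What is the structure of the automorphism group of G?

Every vertex has degree 2 and the graph is connected, so G is the 4-cycle C_4. C_4 has 4 rotations and 4 reflections, so Aut(C_4) ≅ D_4 of order 8.

the dihedral group of order 8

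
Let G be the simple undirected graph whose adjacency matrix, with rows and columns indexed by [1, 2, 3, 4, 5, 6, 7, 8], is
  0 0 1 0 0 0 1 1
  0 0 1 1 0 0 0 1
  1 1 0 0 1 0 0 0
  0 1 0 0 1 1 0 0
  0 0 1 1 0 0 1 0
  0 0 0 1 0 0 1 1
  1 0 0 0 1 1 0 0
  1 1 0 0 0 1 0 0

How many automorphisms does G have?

G is 3-regular and bipartite on 2^3 = 8 vertices with girth 4; it is the hypercube graph Q_3. The symmetry group of the 3-cube is the hyperoctahedral group B_3 = Z_2 ≀ S_3, of order 2^3·3! = 48.

48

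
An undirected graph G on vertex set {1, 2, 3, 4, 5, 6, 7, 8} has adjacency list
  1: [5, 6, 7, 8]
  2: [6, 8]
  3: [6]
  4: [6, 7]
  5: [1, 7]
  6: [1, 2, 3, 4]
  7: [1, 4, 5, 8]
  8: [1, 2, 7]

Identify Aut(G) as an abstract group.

1

The degree sequence is [4, 2, 1, 2, 2, 4, 4, 3]. Checking the degree-preserving permutations of the vertex set shows that none except the identity preserves every edge, so Aut(G) is trivial.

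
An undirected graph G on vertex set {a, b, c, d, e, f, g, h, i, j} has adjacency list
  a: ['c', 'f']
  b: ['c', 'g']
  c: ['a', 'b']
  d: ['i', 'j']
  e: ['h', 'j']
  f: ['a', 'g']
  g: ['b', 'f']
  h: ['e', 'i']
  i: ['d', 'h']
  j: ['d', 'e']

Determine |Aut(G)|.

G has two connected components, {d, e, h, i, j} and {a, b, c, f, g}; each is 2-regular, so G = C_5 ⊔ C_5. With two isomorphic components, Aut(G) = Aut(C_5) ≀ S_2 = (D_5 × D_5) ⋊ Z_2: permute each cycle by D_5, then optionally swap the two cycles. Order 2·(2·5)² = 200.

200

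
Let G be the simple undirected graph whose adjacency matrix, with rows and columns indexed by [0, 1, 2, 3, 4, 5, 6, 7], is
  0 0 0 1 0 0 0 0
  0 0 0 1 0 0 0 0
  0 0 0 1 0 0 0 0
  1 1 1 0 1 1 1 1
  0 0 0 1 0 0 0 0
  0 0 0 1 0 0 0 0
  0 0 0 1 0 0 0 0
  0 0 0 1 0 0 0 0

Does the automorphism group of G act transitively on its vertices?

No

Vertex 3 is the only vertex of degree 7, so every automorphism fixes it; G is not vertex-transitive.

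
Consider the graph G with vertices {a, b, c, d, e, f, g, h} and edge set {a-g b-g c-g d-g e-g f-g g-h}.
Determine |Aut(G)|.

Vertex g has degree 7 and every other vertex has degree 1, so G is the star K_{1,7} with centre g. Any automorphism fixes the centre and permutes the 7 leaves freely, so Aut(G) ≅ S_7 of order 7! = 5040.

5040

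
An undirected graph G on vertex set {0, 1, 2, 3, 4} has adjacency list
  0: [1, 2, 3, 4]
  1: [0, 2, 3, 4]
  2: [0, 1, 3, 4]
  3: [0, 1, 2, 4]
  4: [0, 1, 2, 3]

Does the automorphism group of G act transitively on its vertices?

Every vertex has degree 4, so G is the complete graph K_5. Every bijection on the vertex set is an automorphism of K_5; hence Aut(K_5) ≅ S_5, order 120. Under this action every vertex can be carried to every other, so G is vertex-transitive.

Yes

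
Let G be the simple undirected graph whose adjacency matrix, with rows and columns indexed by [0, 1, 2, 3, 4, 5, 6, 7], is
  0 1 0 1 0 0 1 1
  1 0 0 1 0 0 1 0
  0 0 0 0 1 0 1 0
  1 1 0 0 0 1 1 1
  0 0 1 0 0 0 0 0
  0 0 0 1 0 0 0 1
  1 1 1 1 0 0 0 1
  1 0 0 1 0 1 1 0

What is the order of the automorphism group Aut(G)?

1

The degree sequence is [4, 3, 2, 5, 1, 2, 5, 4]. Checking the degree-preserving permutations of the vertex set shows that none except the identity preserves every edge, so Aut(G) is trivial.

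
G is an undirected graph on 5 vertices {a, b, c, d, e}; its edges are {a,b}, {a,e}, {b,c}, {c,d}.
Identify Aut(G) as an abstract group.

C_2

The degree sequence is [2, 2, 2, 1, 1]; the two degree-1 vertices d and e are the ends of a path, so G = P_5. The only nontrivial automorphism of a path is the end-to-end reflection, so Aut(G) ≅ Z_2.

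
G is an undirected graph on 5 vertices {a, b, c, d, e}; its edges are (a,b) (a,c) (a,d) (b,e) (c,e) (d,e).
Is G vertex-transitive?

Automorphisms preserve degree, but G has vertices of degree 2 and vertices of degree 3; no automorphism maps one to the other, so G is not vertex-transitive.

No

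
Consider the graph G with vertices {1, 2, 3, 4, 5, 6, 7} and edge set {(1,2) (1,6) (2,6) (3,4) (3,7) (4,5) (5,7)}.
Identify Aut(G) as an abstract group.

D_3 × D_4

G has two connected components, {3, 4, 5, 7} and {1, 2, 6}; each is 2-regular, so G = C_4 ⊔ C_3. The components are non-isomorphic (different sizes), so Aut(G) = Aut(C_3) × Aut(C_4) = D_3 × D_4 of order 6·8 = 48.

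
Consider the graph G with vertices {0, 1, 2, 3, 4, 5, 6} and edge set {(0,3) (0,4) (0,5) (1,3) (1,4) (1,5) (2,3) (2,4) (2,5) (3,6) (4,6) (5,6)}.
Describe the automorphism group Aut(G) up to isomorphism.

The vertices split by degree into {3, 4, 5} (degree 4) and {0, 1, 2, 6} (degree 3); every edge runs between the two parts, so G is the complete bipartite graph K_{3,4}. Automorphisms preserve the bipartition setwise (since the parts differ in size) and act as S_3 × S_4 within it; |Aut| = 144.

S_3 × S_4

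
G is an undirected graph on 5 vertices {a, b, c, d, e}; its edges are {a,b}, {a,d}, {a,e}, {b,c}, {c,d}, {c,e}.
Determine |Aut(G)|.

12

The vertices split by degree into {a, c} (degree 3) and {b, d, e} (degree 2); every edge runs between the two parts, so G is the complete bipartite graph K_{2,3}. Automorphisms preserve the bipartition setwise (since the parts differ in size) and act as S_2 × S_3 within it; |Aut| = 12.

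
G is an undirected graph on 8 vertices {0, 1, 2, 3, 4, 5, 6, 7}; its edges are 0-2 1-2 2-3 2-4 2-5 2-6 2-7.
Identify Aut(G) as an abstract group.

Vertex 2 has degree 7 and every other vertex has degree 1, so G is the star K_{1,7} with centre 2. Any automorphism fixes the centre and permutes the 7 leaves freely, so Aut(G) ≅ S_7 of order 7! = 5040.

S_7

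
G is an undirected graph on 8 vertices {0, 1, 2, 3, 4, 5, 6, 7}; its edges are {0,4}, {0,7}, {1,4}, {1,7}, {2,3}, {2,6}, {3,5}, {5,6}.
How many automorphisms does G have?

128

G has two connected components, {2, 3, 5, 6} and {0, 1, 4, 7}; each is 2-regular, so G = C_4 ⊔ C_4. Aut of a disjoint union of two copies of C_4 is the wreath product D_4 ≀ Z_2, of order 2·8² = 128.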